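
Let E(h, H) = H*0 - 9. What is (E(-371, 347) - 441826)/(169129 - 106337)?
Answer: -441835/62792 ≈ -7.0365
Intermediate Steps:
E(h, H) = -9 (E(h, H) = 0 - 9 = -9)
(E(-371, 347) - 441826)/(169129 - 106337) = (-9 - 441826)/(169129 - 106337) = -441835/62792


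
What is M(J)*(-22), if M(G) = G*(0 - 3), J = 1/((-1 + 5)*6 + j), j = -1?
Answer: 66/23 ≈ 2.8696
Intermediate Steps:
J = 1/23 (J = 1/((-1 + 5)*6 - 1) = 1/(4*6 - 1) = 1/(24 - 1) = 1/23 ≈ 0.043478)
M(G) = -3*G (M(G) = G*(-3) = -3*G)
M(J)*(-22) = -3*1/23*(-22) = -3/23*(-22) = 66/23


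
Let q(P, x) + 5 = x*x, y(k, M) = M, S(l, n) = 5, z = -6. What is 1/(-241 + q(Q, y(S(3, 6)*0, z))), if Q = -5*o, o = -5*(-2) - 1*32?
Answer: -1/210 ≈ -0.0047619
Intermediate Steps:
o = -22 (o = 10 - 32 = -22)
Q = 110 (Q = -5*(-22) = 110)
q(P, x) = -5 + x² (q(P, x) = -5 + x*x = -5 + x²)
1/(-241 + q(Q, y(S(3, 6)*0, z))) = 1/(-241 + (-5 + (-6)²)) = 1/(-241 + (-5 + 36)) = 1/(-241 + 31) = 1/(-210) = -1/210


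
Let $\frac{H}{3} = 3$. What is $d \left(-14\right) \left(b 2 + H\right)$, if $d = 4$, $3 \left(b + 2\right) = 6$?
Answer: $-504$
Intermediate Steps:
$b = 0$ ($b = -2 + \frac{1}{3} \cdot 6 = -2 + 2 = 0$)
$H = 9$ ($H = 3 \cdot 3 = 9$)
$d \left(-14\right) \left(b 2 + H\right) = 4 \left(-14\right) \left(0 \cdot 2 + 9\right) = - 56 \left(0 + 9\right) = \left(-56\right) 9 = -504$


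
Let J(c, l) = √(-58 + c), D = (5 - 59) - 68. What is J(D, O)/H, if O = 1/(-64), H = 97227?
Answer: 2*I*√5/32409 ≈ 0.00013799*I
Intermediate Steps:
D = -122 (D = -54 - 68 = -122)
O = -1/64 ≈ -0.015625
J(D, O)/H = √(-58 - 122)/97227 = √(-180)*(1/97227) = (6*I*√5)*(1/97227) = 2*I*√5/32409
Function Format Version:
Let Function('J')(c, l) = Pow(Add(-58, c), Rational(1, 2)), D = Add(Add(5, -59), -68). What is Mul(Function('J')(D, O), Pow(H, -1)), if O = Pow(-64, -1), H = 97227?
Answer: Mul(Rational(2, 32409), I, Pow(5, Rational(1, 2))) ≈ Mul(0.00013799, I)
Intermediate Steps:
D = -122 (D = Add(-54, -68) = -122)
O = Rational(-1, 64) ≈ -0.015625
Mul(Function('J')(D, O), Pow(H, -1)) = Mul(Pow(Add(-58, -122), Rational(1, 2)), Pow(97227, -1)) = Mul(Pow(-180, Rational(1, 2)), Rational(1, 97227)) = Mul(Mul(6, I, Pow(5, Rational(1, 2))), Rational(1, 97227)) = Mul(Rational(2, 32409), I, Pow(5, Rational(1, 2)))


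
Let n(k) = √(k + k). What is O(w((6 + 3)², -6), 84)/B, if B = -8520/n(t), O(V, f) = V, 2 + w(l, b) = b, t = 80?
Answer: 4*√10/1065 ≈ 0.011877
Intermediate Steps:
w(l, b) = -2 + b
n(k) = √2*√k (n(k) = √(2*k) = √2*√k)
B = -213*√10 (B = -8520*√10/40 = -213*√10 ≈ -673.57)
O(w((6 + 3)², -6), 84)/B = (-2 - 6)/((-213*√10)) = -(-4)*√10/1065 = 4*√10/1065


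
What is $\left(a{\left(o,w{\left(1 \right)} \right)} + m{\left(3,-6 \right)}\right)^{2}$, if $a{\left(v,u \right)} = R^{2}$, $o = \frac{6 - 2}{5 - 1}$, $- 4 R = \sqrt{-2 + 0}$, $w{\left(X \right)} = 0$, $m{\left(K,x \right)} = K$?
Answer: $\frac{529}{64} \approx 8.2656$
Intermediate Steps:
$R = - \frac{i \sqrt{2}}{4}$ ($R = - \frac{\sqrt{-2 + 0}}{4} = - \frac{\sqrt{-2}}{4} = - \frac{i \sqrt{2}}{4} \approx - 0.35355 i$)
$o = 1$ ($o = \frac{4}{4} = 4 \cdot \frac{1}{4} = 1$)
$a{\left(v,u \right)} = - \frac{1}{8}$ ($a{\left(v,u \right)} = \left(- \frac{i \sqrt{2}}{4}\right)^{2} = - \frac{1}{8}$)
$\left(a{\left(o,w{\left(1 \right)} \right)} + m{\left(3,-6 \right)}\right)^{2} = \left(- \frac{1}{8} + 3\right)^{2} = \left(\frac{23}{8}\right)^{2} = \frac{529}{64}$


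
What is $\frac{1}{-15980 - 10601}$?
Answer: $- \frac{1}{26581} \approx -3.7621 \cdot 10^{-5}$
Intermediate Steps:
$\frac{1}{-15980 - 10601} = \frac{1}{-26581} = - \frac{1}{26581}$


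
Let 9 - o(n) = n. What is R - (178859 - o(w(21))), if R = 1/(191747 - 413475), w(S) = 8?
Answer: -39657826625/221728 ≈ -1.7886e+5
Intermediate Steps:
o(n) = 9 - n
R = -1/221728 (R = 1/(-221728) = -1/221728 ≈ -4.5100e-6)
R - (178859 - o(w(21))) = -1/221728 - (178859 - (9 - 1*8)) = -1/221728 - (178859 - (9 - 8)) = -1/221728 - (178859 - 1*1) = -1/221728 - (178859 - 1) = -1/221728 - 1*178858 = -1/221728 - 178858 = -39657826625/221728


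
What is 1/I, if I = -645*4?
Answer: -1/2580 ≈ -0.00038760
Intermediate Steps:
I = -2580
1/I = 1/(-2580) = -1/2580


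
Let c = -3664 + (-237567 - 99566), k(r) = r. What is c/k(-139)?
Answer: 340797/139 ≈ 2451.8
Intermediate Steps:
c = -340797 (c = -3664 - 337133 = -340797)
c/k(-139) = -340797/(-139) = -340797*(-1/139) = 340797/139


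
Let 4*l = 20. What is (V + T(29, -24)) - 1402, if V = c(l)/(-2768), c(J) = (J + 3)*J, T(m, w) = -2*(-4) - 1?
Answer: -482675/346 ≈ -1395.0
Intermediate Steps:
l = 5 (l = (¼)*20 = 5)
T(m, w) = 7 (T(m, w) = 8 - 1 = 7)
c(J) = J*(3 + J) (c(J) = (3 + J)*J = J*(3 + J))
V = -5/346 (V = (5*(3 + 5))/(-2768) = (5*8)*(-1/2768) = 40*(-1/2768) = -5/346 ≈ -0.014451)
(V + T(29, -24)) - 1402 = (-5/346 + 7) - 1402 = 2417/346 - 1402 = -482675/346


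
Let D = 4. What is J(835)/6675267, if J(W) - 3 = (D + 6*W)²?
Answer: 25140199/6675267 ≈ 3.7662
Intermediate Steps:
J(W) = 3 + (4 + 6*W)²
J(835)/6675267 = (3 + 4*(2 + 3*835)²)/6675267 = (3 + 4*(2 + 2505)²)*(1/6675267) = (3 + 4*2507²)*(1/6675267) = (3 + 4*6285049)*(1/6675267) = (3 + 25140196)*(1/6675267) = 25140199*(1/6675267) = 25140199/6675267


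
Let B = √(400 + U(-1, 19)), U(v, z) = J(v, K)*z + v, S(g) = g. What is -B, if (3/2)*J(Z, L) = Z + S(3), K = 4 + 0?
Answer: -√3819/3 ≈ -20.599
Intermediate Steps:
K = 4
J(Z, L) = 2 + 2*Z/3 (J(Z, L) = 2*(Z + 3)/3 = 2*(3 + Z)/3 = 2 + 2*Z/3)
U(v, z) = v + z*(2 + 2*v/3) (U(v, z) = (2 + 2*v/3)*z + v = z*(2 + 2*v/3) + v = v + z*(2 + 2*v/3))
B = √3819/3 (B = √(400 + (-1 + (⅔)*19*(3 - 1))) = √(400 + (-1 + (⅔)*19*2)) = √(400 + (-1 + 76/3)) = √(400 + 73/3) = √(1273/3) = √3819/3 ≈ 20.599)
-B = -√3819/3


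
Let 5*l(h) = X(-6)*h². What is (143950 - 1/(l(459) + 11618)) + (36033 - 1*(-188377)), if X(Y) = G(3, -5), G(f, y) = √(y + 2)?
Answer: 50293627176431430/136533899383 + 1053405*I*√3/136533899383 ≈ 3.6836e+5 + 1.3363e-5*I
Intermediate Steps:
G(f, y) = √(2 + y)
X(Y) = I*√3 (X(Y) = √(2 - 5) = √(-3) = I*√3)
l(h) = I*√3*h²/5 (l(h) = ((I*√3)*h²)/5 = (I*√3*h²)/5 = I*√3*h²/5)
(143950 - 1/(l(459) + 11618)) + (36033 - 1*(-188377)) = (143950 - 1/((⅕)*I*√3*459² + 11618)) + (36033 - 1*(-188377)) = (143950 - 1/((⅕)*I*√3*210681 + 11618)) + (36033 + 188377) = (143950 - 1/(210681*I*√3/5 + 11618)) + 224410 = (143950 - 1/(11618 + 210681*I*√3/5)) + 224410 = 368360 - 1/(11618 + 210681*I*√3/5)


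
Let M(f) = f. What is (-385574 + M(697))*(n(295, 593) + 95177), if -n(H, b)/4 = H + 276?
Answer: -35752379161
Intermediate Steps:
n(H, b) = -1104 - 4*H (n(H, b) = -4*(H + 276) = -4*(276 + H) = -1104 - 4*H)
(-385574 + M(697))*(n(295, 593) + 95177) = (-385574 + 697)*((-1104 - 4*295) + 95177) = -384877*((-1104 - 1180) + 95177) = -384877*(-2284 + 95177) = -384877*92893 = -35752379161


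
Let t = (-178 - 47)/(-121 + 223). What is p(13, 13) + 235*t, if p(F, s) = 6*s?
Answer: -14973/34 ≈ -440.38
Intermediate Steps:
t = -75/34 (t = -225/102 = -225*1/102 = -75/34 ≈ -2.2059)
p(13, 13) + 235*t = 6*13 + 235*(-75/34) = 78 - 17625/34 = -14973/34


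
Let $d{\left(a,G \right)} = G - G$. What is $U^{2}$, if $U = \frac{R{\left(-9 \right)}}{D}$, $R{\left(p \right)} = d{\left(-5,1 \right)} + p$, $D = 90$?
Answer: $\frac{1}{100} \approx 0.01$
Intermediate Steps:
$d{\left(a,G \right)} = 0$
$R{\left(p \right)} = p$ ($R{\left(p \right)} = 0 + p = p$)
$U = - \frac{1}{10}$ ($U = - \frac{9}{90} = \left(-9\right) \frac{1}{90} = - \frac{1}{10} \approx -0.1$)
$U^{2} = \left(- \frac{1}{10}\right)^{2} = \frac{1}{100}$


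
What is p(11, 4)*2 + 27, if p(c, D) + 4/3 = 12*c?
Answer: 865/3 ≈ 288.33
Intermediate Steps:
p(c, D) = -4/3 + 12*c
p(11, 4)*2 + 27 = (-4/3 + 12*11)*2 + 27 = (-4/3 + 132)*2 + 27 = (392/3)*2 + 27 = 784/3 + 27 = 865/3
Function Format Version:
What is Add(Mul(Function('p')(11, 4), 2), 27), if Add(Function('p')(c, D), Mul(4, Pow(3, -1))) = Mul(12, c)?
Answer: Rational(865, 3) ≈ 288.33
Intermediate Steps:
Function('p')(c, D) = Add(Rational(-4, 3), Mul(12, c))
Add(Mul(Function('p')(11, 4), 2), 27) = Add(Mul(Add(Rational(-4, 3), Mul(12, 11)), 2), 27) = Add(Mul(Add(Rational(-4, 3), 132), 2), 27) = Add(Mul(Rational(392, 3), 2), 27) = Add(Rational(784, 3), 27) = Rational(865, 3)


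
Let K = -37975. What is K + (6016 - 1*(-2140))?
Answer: -29819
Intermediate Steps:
K + (6016 - 1*(-2140)) = -37975 + (6016 - 1*(-2140)) = -37975 + (6016 + 2140) = -37975 + 8156 = -29819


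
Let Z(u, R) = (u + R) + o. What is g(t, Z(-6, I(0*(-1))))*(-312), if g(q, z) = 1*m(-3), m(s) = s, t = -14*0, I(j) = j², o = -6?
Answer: 936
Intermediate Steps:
Z(u, R) = -6 + R + u (Z(u, R) = (u + R) - 6 = (R + u) - 6 = -6 + R + u)
t = 0
g(q, z) = -3 (g(q, z) = 1*(-3) = -3)
g(t, Z(-6, I(0*(-1))))*(-312) = -3*(-312) = 936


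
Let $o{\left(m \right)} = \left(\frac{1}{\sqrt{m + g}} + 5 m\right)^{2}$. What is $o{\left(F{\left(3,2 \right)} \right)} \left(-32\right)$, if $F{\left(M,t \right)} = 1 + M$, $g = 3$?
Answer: $- \frac{89632}{7} - \frac{1280 \sqrt{7}}{7} \approx -13288.0$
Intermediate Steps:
$o{\left(m \right)} = \left(\frac{1}{\sqrt{3 + m}} + 5 m\right)^{2}$ ($o{\left(m \right)} = \left(\frac{1}{\sqrt{m + 3}} + 5 m\right)^{2} = \left(\frac{1}{\sqrt{3 + m}} + 5 m\right)^{2}$)
$o{\left(F{\left(3,2 \right)} \right)} \left(-32\right) = \frac{\left(1 + 5 \left(1 + 3\right) \sqrt{3 + \left(1 + 3\right)}\right)^{2}}{3 + \left(1 + 3\right)} \left(-32\right) = \frac{\left(1 + 5 \cdot 4 \sqrt{3 + 4}\right)^{2}}{3 + 4} \left(-32\right) = \frac{\left(1 + 5 \cdot 4 \sqrt{7}\right)^{2}}{7} \left(-32\right) = \left(1 + 20 \sqrt{7}\right)^{2} \cdot \frac{1}{7} \left(-32\right) = \frac{\left(1 + 20 \sqrt{7}\right)^{2}}{7} \left(-32\right) = - \frac{32 \left(1 + 20 \sqrt{7}\right)^{2}}{7}$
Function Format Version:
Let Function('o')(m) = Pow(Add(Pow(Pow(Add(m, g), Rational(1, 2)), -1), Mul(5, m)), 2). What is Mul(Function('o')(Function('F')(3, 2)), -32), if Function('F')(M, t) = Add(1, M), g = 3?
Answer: Add(Rational(-89632, 7), Mul(Rational(-1280, 7), Pow(7, Rational(1, 2)))) ≈ -13288.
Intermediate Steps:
Function('o')(m) = Pow(Add(Pow(Add(3, m), Rational(-1, 2)), Mul(5, m)), 2) (Function('o')(m) = Pow(Add(Pow(Pow(Add(m, 3), Rational(1, 2)), -1), Mul(5, m)), 2) = Pow(Add(Pow(Pow(Add(3, m), Rational(1, 2)), -1), Mul(5, m)), 2) = Pow(Add(Pow(Add(3, m), Rational(-1, 2)), Mul(5, m)), 2))
Mul(Function('o')(Function('F')(3, 2)), -32) = Mul(Mul(Pow(Add(1, Mul(5, Add(1, 3), Pow(Add(3, Add(1, 3)), Rational(1, 2)))), 2), Pow(Add(3, Add(1, 3)), -1)), -32) = Mul(Mul(Pow(Add(1, Mul(5, 4, Pow(Add(3, 4), Rational(1, 2)))), 2), Pow(Add(3, 4), -1)), -32) = Mul(Mul(Pow(Add(1, Mul(5, 4, Pow(7, Rational(1, 2)))), 2), Pow(7, -1)), -32) = Mul(Mul(Pow(Add(1, Mul(20, Pow(7, Rational(1, 2)))), 2), Rational(1, 7)), -32) = Mul(Mul(Rational(1, 7), Pow(Add(1, Mul(20, Pow(7, Rational(1, 2)))), 2)), -32) = Mul(Rational(-32, 7), Pow(Add(1, Mul(20, Pow(7, Rational(1, 2)))), 2))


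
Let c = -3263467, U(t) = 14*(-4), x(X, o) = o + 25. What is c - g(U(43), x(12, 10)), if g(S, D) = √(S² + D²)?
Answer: -3263467 - 7*√89 ≈ -3.2635e+6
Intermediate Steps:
x(X, o) = 25 + o
U(t) = -56
g(S, D) = √(D² + S²)
c - g(U(43), x(12, 10)) = -3263467 - √((25 + 10)² + (-56)²) = -3263467 - √(35² + 3136) = -3263467 - √(1225 + 3136) = -3263467 - √4361 = -3263467 - 7*√89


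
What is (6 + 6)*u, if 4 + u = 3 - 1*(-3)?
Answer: 24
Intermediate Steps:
u = 2 (u = -4 + (3 - 1*(-3)) = -4 + (3 + 3) = -4 + 6 = 2)
(6 + 6)*u = (6 + 6)*2 = 12*2 = 24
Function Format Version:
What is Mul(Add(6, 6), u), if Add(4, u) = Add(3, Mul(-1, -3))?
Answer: 24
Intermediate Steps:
u = 2 (u = Add(-4, Add(3, Mul(-1, -3))) = Add(-4, Add(3, 3)) = Add(-4, 6) = 2)
Mul(Add(6, 6), u) = Mul(Add(6, 6), 2) = Mul(12, 2) = 24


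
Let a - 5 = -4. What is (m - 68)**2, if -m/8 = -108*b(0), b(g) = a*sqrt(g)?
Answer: 4624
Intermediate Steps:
a = 1 (a = 5 - 4 = 1)
b(g) = sqrt(g) (b(g) = 1*sqrt(g) = sqrt(g))
m = 0 (m = -(-864)*sqrt(0) = -(-864)*0 = -8*0 = 0)
(m - 68)**2 = (0 - 68)**2 = (-68)**2 = 4624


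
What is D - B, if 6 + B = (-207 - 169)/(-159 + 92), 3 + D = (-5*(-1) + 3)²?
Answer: 4113/67 ≈ 61.388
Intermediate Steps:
D = 61 (D = -3 + (-5*(-1) + 3)² = -3 + (5 + 3)² = -3 + 8² = -3 + 64 = 61)
B = -26/67 (B = -6 + (-207 - 169)/(-159 + 92) = -6 - 376/(-67) = -6 - 376*(-1/67) = -6 + 376/67 = -26/67 ≈ -0.38806)
D - B = 61 - 1*(-26/67) = 61 + 26/67 = 4113/67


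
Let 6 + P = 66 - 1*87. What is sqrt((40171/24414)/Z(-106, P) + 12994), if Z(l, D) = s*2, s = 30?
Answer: sqrt(774500423320390)/244140 ≈ 113.99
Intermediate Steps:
P = -27 (P = -6 + (66 - 1*87) = -6 + (66 - 87) = -6 - 21 = -27)
Z(l, D) = 60 (Z(l, D) = 30*2 = 60)
sqrt((40171/24414)/Z(-106, P) + 12994) = sqrt((40171/24414)/60 + 12994) = sqrt((40171*(1/24414))*(1/60) + 12994) = sqrt((40171/24414)*(1/60) + 12994) = sqrt(40171/1464840 + 12994) = sqrt(19034171131/1464840) = sqrt(774500423320390)/244140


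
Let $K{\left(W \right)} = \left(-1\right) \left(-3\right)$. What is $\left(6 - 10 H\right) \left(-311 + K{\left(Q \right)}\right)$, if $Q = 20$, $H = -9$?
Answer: $-29568$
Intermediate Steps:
$K{\left(W \right)} = 3$
$\left(6 - 10 H\right) \left(-311 + K{\left(Q \right)}\right) = \left(6 - -90\right) \left(-311 + 3\right) = \left(6 + 90\right) \left(-308\right) = 96 \left(-308\right) = -29568$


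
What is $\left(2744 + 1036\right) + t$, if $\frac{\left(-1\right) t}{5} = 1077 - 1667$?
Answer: $6730$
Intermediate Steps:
$t = 2950$ ($t = - 5 \left(1077 - 1667\right) = \left(-5\right) \left(-590\right) = 2950$)
$\left(2744 + 1036\right) + t = \left(2744 + 1036\right) + 2950 = 3780 + 2950 = 6730$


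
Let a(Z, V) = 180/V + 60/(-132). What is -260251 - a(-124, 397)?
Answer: -1136516112/4367 ≈ -2.6025e+5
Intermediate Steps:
a(Z, V) = -5/11 + 180/V (a(Z, V) = 180/V + 60*(-1/132) = 180/V - 5/11 = -5/11 + 180/V)
-260251 - a(-124, 397) = -260251 - (-5/11 + 180/397) = -260251 - 1*(-5/4367) = -260251 + 5/4367 = -1136516112/4367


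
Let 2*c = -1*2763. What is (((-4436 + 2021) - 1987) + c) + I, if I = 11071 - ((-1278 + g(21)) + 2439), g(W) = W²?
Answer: 7371/2 ≈ 3685.5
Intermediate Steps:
c = -2763/2 (c = (-1*2763)/2 = (½)*(-2763) = -2763/2 ≈ -1381.5)
I = 9469 (I = 11071 - ((-1278 + 21²) + 2439) = 11071 - ((-1278 + 441) + 2439) = 11071 - (-837 + 2439) = 11071 - 1*1602 = 11071 - 1602 = 9469)
(((-4436 + 2021) - 1987) + c) + I = (((-4436 + 2021) - 1987) - 2763/2) + 9469 = ((-2415 - 1987) - 2763/2) + 9469 = (-4402 - 2763/2) + 9469 = -11567/2 + 9469 = 7371/2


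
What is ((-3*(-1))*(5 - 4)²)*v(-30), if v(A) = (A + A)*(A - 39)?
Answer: 12420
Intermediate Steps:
v(A) = 2*A*(-39 + A) (v(A) = (2*A)*(-39 + A) = 2*A*(-39 + A))
((-3*(-1))*(5 - 4)²)*v(-30) = ((-3*(-1))*(5 - 4)²)*(2*(-30)*(-39 - 30)) = (3*1²)*(2*(-30)*(-69)) = (3*1)*4140 = 3*4140 = 12420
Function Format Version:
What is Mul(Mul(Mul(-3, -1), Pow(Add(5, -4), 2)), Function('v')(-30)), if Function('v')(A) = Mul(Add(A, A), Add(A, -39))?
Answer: 12420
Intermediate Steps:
Function('v')(A) = Mul(2, A, Add(-39, A)) (Function('v')(A) = Mul(Mul(2, A), Add(-39, A)) = Mul(2, A, Add(-39, A)))
Mul(Mul(Mul(-3, -1), Pow(Add(5, -4), 2)), Function('v')(-30)) = Mul(Mul(Mul(-3, -1), Pow(Add(5, -4), 2)), Mul(2, -30, Add(-39, -30))) = Mul(Mul(3, Pow(1, 2)), Mul(2, -30, -69)) = Mul(Mul(3, 1), 4140) = Mul(3, 4140) = 12420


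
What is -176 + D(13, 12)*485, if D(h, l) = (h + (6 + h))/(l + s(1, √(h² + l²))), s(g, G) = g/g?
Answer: 13232/13 ≈ 1017.8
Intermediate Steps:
s(g, G) = 1
D(h, l) = (6 + 2*h)/(1 + l) (D(h, l) = (h + (6 + h))/(l + 1) = (6 + 2*h)/(1 + l))
-176 + D(13, 12)*485 = -176 + (2*(3 + 13)/(1 + 12))*485 = -176 + (2*16/13)*485 = -176 + (2*(1/13)*16)*485 = -176 + (32/13)*485 = -176 + 15520/13 = 13232/13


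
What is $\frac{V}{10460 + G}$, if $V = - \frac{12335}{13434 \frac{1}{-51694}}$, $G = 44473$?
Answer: $\frac{318822745}{368984961} \approx 0.86405$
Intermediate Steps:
$V = \frac{318822745}{6717}$ ($V = - \frac{12335}{13434 \left(- \frac{1}{51694}\right)} = - \frac{12335}{- \frac{6717}{25847}} = \left(-12335\right) \left(- \frac{25847}{6717}\right) = \frac{318822745}{6717} \approx 47465.0$)
$\frac{V}{10460 + G} = \frac{318822745}{6717 \left(10460 + 44473\right)} = \frac{318822745}{6717 \cdot 54933} = \frac{318822745}{6717} \cdot \frac{1}{54933} = \frac{318822745}{368984961}$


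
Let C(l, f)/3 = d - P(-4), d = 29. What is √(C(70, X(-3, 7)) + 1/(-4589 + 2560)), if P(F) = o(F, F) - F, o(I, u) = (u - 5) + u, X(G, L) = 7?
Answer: √469317845/2029 ≈ 10.677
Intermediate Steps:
o(I, u) = -5 + 2*u (o(I, u) = (-5 + u) + u = -5 + 2*u)
P(F) = -5 + F (P(F) = (-5 + 2*F) - F = -5 + F)
C(l, f) = 114 (C(l, f) = 3*(29 - (-5 - 4)) = 3*(29 - 1*(-9)) = 3*(29 + 9) = 3*38 = 114)
√(C(70, X(-3, 7)) + 1/(-4589 + 2560)) = √(114 + 1/(-4589 + 2560)) = √(114 + 1/(-2029)) = √(114 - 1/2029) = √(231305/2029) = √469317845/2029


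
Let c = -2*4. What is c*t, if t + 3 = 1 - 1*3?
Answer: 40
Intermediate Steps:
c = -8
t = -5 (t = -3 + (1 - 1*3) = -3 + (1 - 3) = -3 - 2 = -5)
c*t = -8*(-5) = 40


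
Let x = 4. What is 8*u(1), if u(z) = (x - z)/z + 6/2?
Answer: 48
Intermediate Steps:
u(z) = 3 + (4 - z)/z (u(z) = (4 - z)/z + 6/2 = (4 - z)/z + 6*(1/2) = (4 - z)/z + 3 = 3 + (4 - z)/z)
8*u(1) = 8*(2 + 4/1) = 8*(2 + 4*1) = 8*(2 + 4) = 8*6 = 48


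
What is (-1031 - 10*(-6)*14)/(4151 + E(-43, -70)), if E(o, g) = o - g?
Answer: -191/4178 ≈ -0.045716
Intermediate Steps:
(-1031 - 10*(-6)*14)/(4151 + E(-43, -70)) = (-1031 - 10*(-6)*14)/(4151 + (-43 - 1*(-70))) = (-1031 + 60*14)/(4151 + (-43 + 70)) = (-1031 + 840)/(4151 + 27) = -191/4178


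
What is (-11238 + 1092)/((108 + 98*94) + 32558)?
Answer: -5073/20939 ≈ -0.24228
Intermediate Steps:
(-11238 + 1092)/((108 + 98*94) + 32558) = -10146/((108 + 9212) + 32558) = -10146/(9320 + 32558) = -10146/41878 = -10146*1/41878 = -5073/20939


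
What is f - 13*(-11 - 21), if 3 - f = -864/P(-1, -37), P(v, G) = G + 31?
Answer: 275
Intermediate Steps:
P(v, G) = 31 + G
f = -141 (f = 3 - (-864)/(31 - 37) = 3 - (-864)/(-6) = 3 - (-864)*(-1)/6 = 3 - 1*144 = 3 - 144 = -141)
f - 13*(-11 - 21) = -141 - 13*(-11 - 21) = -141 - 13*(-32) = -141 + 416 = 275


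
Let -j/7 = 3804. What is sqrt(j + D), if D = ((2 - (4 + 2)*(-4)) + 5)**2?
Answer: I*sqrt(25667) ≈ 160.21*I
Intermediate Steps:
j = -26628 (j = -7*3804 = -26628)
D = 961 (D = ((2 - 6*(-4)) + 5)**2 = ((2 - 1*(-24)) + 5)**2 = ((2 + 24) + 5)**2 = (26 + 5)**2 = 31**2 = 961)
sqrt(j + D) = sqrt(-26628 + 961) = sqrt(-25667) = I*sqrt(25667)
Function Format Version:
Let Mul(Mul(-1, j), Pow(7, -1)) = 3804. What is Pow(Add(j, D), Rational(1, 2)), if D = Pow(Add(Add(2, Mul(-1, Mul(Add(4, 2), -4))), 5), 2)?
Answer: Mul(I, Pow(25667, Rational(1, 2))) ≈ Mul(160.21, I)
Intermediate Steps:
j = -26628 (j = Mul(-7, 3804) = -26628)
D = 961 (D = Pow(Add(Add(2, Mul(-1, Mul(6, -4))), 5), 2) = Pow(Add(Add(2, Mul(-1, -24)), 5), 2) = Pow(Add(Add(2, 24), 5), 2) = Pow(Add(26, 5), 2) = Pow(31, 2) = 961)
Pow(Add(j, D), Rational(1, 2)) = Pow(Add(-26628, 961), Rational(1, 2)) = Pow(-25667, Rational(1, 2)) = Mul(I, Pow(25667, Rational(1, 2)))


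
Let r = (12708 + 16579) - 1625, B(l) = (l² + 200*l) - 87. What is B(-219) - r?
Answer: -23588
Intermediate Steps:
B(l) = -87 + l² + 200*l
r = 27662 (r = 29287 - 1625 = 27662)
B(-219) - r = (-87 + (-219)² + 200*(-219)) - 1*27662 = (-87 + 47961 - 43800) - 27662 = 4074 - 27662 = -23588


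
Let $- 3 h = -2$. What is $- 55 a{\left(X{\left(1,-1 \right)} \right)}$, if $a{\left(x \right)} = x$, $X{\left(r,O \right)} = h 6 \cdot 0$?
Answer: $0$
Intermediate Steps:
$h = \frac{2}{3}$ ($h = \left(- \frac{1}{3}\right) \left(-2\right) = \frac{2}{3} \approx 0.66667$)
$X{\left(r,O \right)} = 0$ ($X{\left(r,O \right)} = \frac{2}{3} \cdot 6 \cdot 0 = 4 \cdot 0 = 0$)
$- 55 a{\left(X{\left(1,-1 \right)} \right)} = \left(-55\right) 0 = 0$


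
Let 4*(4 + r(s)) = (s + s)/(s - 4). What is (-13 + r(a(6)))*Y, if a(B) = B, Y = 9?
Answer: -279/2 ≈ -139.50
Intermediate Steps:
r(s) = -4 + s/(2*(-4 + s)) (r(s) = -4 + ((s + s)/(s - 4))/4 = -4 + ((2*s)/(-4 + s))/4 = -4 + (2*s/(-4 + s))/4 = -4 + s/(2*(-4 + s)))
(-13 + r(a(6)))*Y = (-13 + (32 - 7*6)/(2*(-4 + 6)))*9 = (-13 + (½)*(32 - 42)/2)*9 = (-13 + (½)*(½)*(-10))*9 = (-13 - 5/2)*9 = -31/2*9 = -279/2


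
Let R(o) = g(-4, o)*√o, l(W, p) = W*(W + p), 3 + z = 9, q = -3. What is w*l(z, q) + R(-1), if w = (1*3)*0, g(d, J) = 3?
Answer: 3*I ≈ 3.0*I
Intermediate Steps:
z = 6 (z = -3 + 9 = 6)
w = 0 (w = 3*0 = 0)
R(o) = 3*√o
w*l(z, q) + R(-1) = 0*(6*(6 - 3)) + 3*√(-1) = 0*(6*3) + 3*I = 0*18 + 3*I = 0 + 3*I = 3*I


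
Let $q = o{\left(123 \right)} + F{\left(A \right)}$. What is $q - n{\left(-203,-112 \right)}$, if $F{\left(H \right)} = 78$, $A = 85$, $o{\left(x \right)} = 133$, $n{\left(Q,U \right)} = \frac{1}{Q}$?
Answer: $\frac{42834}{203} \approx 211.0$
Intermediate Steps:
$q = 211$ ($q = 133 + 78 = 211$)
$q - n{\left(-203,-112 \right)} = 211 - \frac{1}{-203} = 211 - - \frac{1}{203} = 211 + \frac{1}{203} = \frac{42834}{203}$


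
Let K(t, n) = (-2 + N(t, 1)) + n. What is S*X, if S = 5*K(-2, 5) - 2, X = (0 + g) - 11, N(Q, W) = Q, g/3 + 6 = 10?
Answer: 3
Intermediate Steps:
g = 12 (g = -18 + 3*10 = -18 + 30 = 12)
K(t, n) = -2 + n + t (K(t, n) = (-2 + t) + n = -2 + n + t)
X = 1 (X = (0 + 12) - 11 = 12 - 11 = 1)
S = 3 (S = 5*(-2 + 5 - 2) - 2 = 5*1 - 2 = 5 - 2 = 3)
S*X = 3*1 = 3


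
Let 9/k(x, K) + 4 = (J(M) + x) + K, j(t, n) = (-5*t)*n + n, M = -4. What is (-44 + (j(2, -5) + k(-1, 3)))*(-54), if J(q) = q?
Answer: 27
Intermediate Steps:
j(t, n) = n - 5*n*t (j(t, n) = -5*n*t + n = n - 5*n*t)
k(x, K) = 9/(-8 + K + x) (k(x, K) = 9/(-4 + ((-4 + x) + K)) = 9/(-4 + (-4 + K + x)) = 9/(-8 + K + x))
(-44 + (j(2, -5) + k(-1, 3)))*(-54) = (-44 + (-5*(1 - 5*2) + 9/(-8 + 3 - 1)))*(-54) = (-44 + (-5*(1 - 10) + 9/(-6)))*(-54) = (-44 + (-5*(-9) + 9*(-⅙)))*(-54) = (-44 + (45 - 3/2))*(-54) = (-44 + 87/2)*(-54) = -½*(-54) = 27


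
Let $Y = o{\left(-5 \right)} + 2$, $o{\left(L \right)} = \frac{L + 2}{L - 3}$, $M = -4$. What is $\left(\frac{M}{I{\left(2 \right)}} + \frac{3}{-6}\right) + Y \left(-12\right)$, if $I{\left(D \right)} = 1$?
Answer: $-33$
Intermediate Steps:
$o{\left(L \right)} = \frac{2 + L}{-3 + L}$
$Y = \frac{19}{8}$ ($Y = \frac{2 - 5}{-3 - 5} + 2 = \frac{1}{-8} \left(-3\right) + 2 = \left(- \frac{1}{8}\right) \left(-3\right) + 2 = \frac{3}{8} + 2 = \frac{19}{8} \approx 2.375$)
$\left(\frac{M}{I{\left(2 \right)}} + \frac{3}{-6}\right) + Y \left(-12\right) = \left(- \frac{4}{1} + \frac{3}{-6}\right) + \frac{19}{8} \left(-12\right) = \left(\left(-4\right) 1 + 3 \left(- \frac{1}{6}\right)\right) - \frac{57}{2} = \left(-4 - \frac{1}{2}\right) - \frac{57}{2} = - \frac{9}{2} - \frac{57}{2} = -33$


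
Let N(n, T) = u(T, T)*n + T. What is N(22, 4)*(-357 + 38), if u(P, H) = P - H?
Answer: -1276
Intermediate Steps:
N(n, T) = T (N(n, T) = (T - T)*n + T = 0*n + T = 0 + T = T)
N(22, 4)*(-357 + 38) = 4*(-357 + 38) = 4*(-319) = -1276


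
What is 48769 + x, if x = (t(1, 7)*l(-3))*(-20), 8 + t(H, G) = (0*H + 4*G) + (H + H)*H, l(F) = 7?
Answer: 45689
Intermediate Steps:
t(H, G) = -8 + 2*H² + 4*G (t(H, G) = -8 + ((0*H + 4*G) + (H + H)*H) = -8 + ((0 + 4*G) + (2*H)*H) = -8 + (4*G + 2*H²) = -8 + (2*H² + 4*G) = -8 + 2*H² + 4*G)
x = -3080 (x = ((-8 + 2*1² + 4*7)*7)*(-20) = ((-8 + 2*1 + 28)*7)*(-20) = ((-8 + 2 + 28)*7)*(-20) = (22*7)*(-20) = 154*(-20) = -3080)
48769 + x = 48769 - 3080 = 45689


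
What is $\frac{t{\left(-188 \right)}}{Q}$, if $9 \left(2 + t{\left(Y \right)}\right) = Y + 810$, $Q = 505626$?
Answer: $\frac{302}{2275317} \approx 0.00013273$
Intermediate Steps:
$t{\left(Y \right)} = 88 + \frac{Y}{9}$ ($t{\left(Y \right)} = -2 + \frac{Y + 810}{9} = -2 + \frac{810 + Y}{9} = -2 + \left(90 + \frac{Y}{9}\right) = 88 + \frac{Y}{9}$)
$\frac{t{\left(-188 \right)}}{Q} = \frac{88 + \frac{1}{9} \left(-188\right)}{505626} = \left(88 - \frac{188}{9}\right) \frac{1}{505626} = \frac{604}{9} \cdot \frac{1}{505626} = \frac{302}{2275317}$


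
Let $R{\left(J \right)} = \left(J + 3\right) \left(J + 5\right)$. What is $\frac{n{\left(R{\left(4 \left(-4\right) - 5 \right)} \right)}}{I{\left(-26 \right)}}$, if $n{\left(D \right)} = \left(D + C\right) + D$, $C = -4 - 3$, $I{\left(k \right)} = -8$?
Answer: $- \frac{569}{8} \approx -71.125$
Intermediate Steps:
$C = -7$
$R{\left(J \right)} = \left(3 + J\right) \left(5 + J\right)$
$n{\left(D \right)} = -7 + 2 D$ ($n{\left(D \right)} = \left(D - 7\right) + D = \left(-7 + D\right) + D = -7 + 2 D$)
$\frac{n{\left(R{\left(4 \left(-4\right) - 5 \right)} \right)}}{I{\left(-26 \right)}} = \frac{-7 + 2 \left(15 + \left(4 \left(-4\right) - 5\right)^{2} + 8 \left(4 \left(-4\right) - 5\right)\right)}{-8} = \left(-7 + 2 \left(15 + \left(-16 - 5\right)^{2} + 8 \left(-16 - 5\right)\right)\right) \left(- \frac{1}{8}\right) = \left(-7 + 2 \left(15 + \left(-21\right)^{2} + 8 \left(-21\right)\right)\right) \left(- \frac{1}{8}\right) = \left(-7 + 2 \left(15 + 441 - 168\right)\right) \left(- \frac{1}{8}\right) = \left(-7 + 2 \cdot 288\right) \left(- \frac{1}{8}\right) = \left(-7 + 576\right) \left(- \frac{1}{8}\right) = 569 \left(- \frac{1}{8}\right) = - \frac{569}{8}$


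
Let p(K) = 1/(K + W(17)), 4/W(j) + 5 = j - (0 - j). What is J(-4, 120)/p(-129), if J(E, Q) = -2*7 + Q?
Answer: -396122/29 ≈ -13659.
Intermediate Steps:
W(j) = 4/(-5 + 2*j) (W(j) = 4/(-5 + (j - (0 - j))) = 4/(-5 + (j - (-1)*j)) = 4/(-5 + (j + j)) = 4/(-5 + 2*j))
J(E, Q) = -14 + Q
p(K) = 1/(4/29 + K) (p(K) = 1/(K + 4/(-5 + 2*17)) = 1/(K + 4/(-5 + 34)) = 1/(K + 4/29) = 1/(4/29 + K))
J(-4, 120)/p(-129) = (-14 + 120)/((29/(4 + 29*(-129)))) = 106/((29/(4 - 3741))) = 106/((29/(-3737))) = 106/((29*(-1/3737))) = 106/(-29/3737) = 106*(-3737/29) = -396122/29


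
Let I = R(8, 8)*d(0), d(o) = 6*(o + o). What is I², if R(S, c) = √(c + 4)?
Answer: 0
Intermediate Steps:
R(S, c) = √(4 + c)
d(o) = 12*o (d(o) = 6*(2*o) = 12*o)
I = 0 (I = √(4 + 8)*(12*0) = √12*0 = (2*√3)*0 = 0)
I² = 0² = 0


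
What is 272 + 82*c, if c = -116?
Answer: -9240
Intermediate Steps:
272 + 82*c = 272 + 82*(-116) = 272 - 9512 = -9240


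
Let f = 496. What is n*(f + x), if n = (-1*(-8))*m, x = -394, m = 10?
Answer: 8160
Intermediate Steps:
n = 80 (n = -1*(-8)*10 = 8*10 = 80)
n*(f + x) = 80*(496 - 394) = 80*102 = 8160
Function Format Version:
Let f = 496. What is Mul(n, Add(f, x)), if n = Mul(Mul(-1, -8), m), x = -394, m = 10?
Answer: 8160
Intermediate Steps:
n = 80 (n = Mul(Mul(-1, -8), 10) = Mul(8, 10) = 80)
Mul(n, Add(f, x)) = Mul(80, Add(496, -394)) = Mul(80, 102) = 8160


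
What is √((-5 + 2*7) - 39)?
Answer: I*√30 ≈ 5.4772*I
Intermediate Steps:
√((-5 + 2*7) - 39) = √((-5 + 14) - 39) = √(9 - 39) = √(-30) = I*√30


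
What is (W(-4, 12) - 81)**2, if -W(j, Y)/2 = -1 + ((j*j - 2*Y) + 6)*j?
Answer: 9025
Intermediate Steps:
W(j, Y) = 2 - 2*j*(6 + j**2 - 2*Y) (W(j, Y) = -2*(-1 + ((j*j - 2*Y) + 6)*j) = -2*(-1 + ((j**2 - 2*Y) + 6)*j) = -2*(-1 + (6 + j**2 - 2*Y)*j) = -2*(-1 + j*(6 + j**2 - 2*Y)) = 2 - 2*j*(6 + j**2 - 2*Y))
(W(-4, 12) - 81)**2 = ((2 - 12*(-4) - 2*(-4)**3 + 4*12*(-4)) - 81)**2 = ((2 + 48 - 2*(-64) - 192) - 81)**2 = ((2 + 48 + 128 - 192) - 81)**2 = (-14 - 81)**2 = (-95)**2 = 9025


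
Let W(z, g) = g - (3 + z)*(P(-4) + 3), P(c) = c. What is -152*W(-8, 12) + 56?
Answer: -1008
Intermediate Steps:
W(z, g) = 3 + g + z (W(z, g) = g - (3 + z)*(-4 + 3) = g - (3 + z)*(-1) = g - (-3 - z) = g + (3 + z) = 3 + g + z)
-152*W(-8, 12) + 56 = -152*(3 + 12 - 8) + 56 = -152*7 + 56 = -1064 + 56 = -1008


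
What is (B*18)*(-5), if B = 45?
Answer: -4050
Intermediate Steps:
(B*18)*(-5) = (45*18)*(-5) = 810*(-5) = -4050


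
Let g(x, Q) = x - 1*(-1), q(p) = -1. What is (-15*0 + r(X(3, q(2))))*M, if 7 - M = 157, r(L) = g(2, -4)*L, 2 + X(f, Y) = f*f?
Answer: -3150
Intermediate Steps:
g(x, Q) = 1 + x (g(x, Q) = x + 1 = 1 + x)
X(f, Y) = -2 + f² (X(f, Y) = -2 + f*f = -2 + f²)
r(L) = 3*L (r(L) = (1 + 2)*L = 3*L)
M = -150 (M = 7 - 1*157 = 7 - 157 = -150)
(-15*0 + r(X(3, q(2))))*M = (-15*0 + 3*(-2 + 3²))*(-150) = (0 + 3*(-2 + 9))*(-150) = (0 + 3*7)*(-150) = (0 + 21)*(-150) = 21*(-150) = -3150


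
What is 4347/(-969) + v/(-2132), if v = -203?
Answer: -3023699/688636 ≈ -4.3909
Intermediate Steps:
4347/(-969) + v/(-2132) = 4347/(-969) - 203/(-2132) = 4347*(-1/969) - 203*(-1/2132) = -1449/323 + 203/2132 = -3023699/688636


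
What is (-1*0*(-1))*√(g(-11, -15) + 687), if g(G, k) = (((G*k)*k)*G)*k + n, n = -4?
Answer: 0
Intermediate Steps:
g(G, k) = -4 + G²*k³ (g(G, k) = (((G*k)*k)*G)*k - 4 = ((G*k²)*G)*k - 4 = (G²*k²)*k - 4 = G²*k³ - 4 = -4 + G²*k³)
(-1*0*(-1))*√(g(-11, -15) + 687) = (-1*0*(-1))*√((-4 + (-11)²*(-15)³) + 687) = (0*(-1))*√((-4 + 121*(-3375)) + 687) = 0*√((-4 - 408375) + 687) = 0*√(-408379 + 687) = 0*√(-407692) = 0*(2*I*√101923) = 0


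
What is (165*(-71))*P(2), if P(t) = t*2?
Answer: -46860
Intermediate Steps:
P(t) = 2*t
(165*(-71))*P(2) = (165*(-71))*(2*2) = -11715*4 = -46860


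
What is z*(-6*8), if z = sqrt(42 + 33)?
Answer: -240*sqrt(3) ≈ -415.69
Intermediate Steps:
z = 5*sqrt(3) (z = sqrt(75) = 5*sqrt(3) ≈ 8.6602)
z*(-6*8) = (5*sqrt(3))*(-6*8) = (5*sqrt(3))*(-48) = -240*sqrt(3)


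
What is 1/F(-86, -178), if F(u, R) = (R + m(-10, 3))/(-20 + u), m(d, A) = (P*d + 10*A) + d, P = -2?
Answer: 53/69 ≈ 0.76812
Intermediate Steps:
m(d, A) = -d + 10*A (m(d, A) = (-2*d + 10*A) + d = -d + 10*A)
F(u, R) = (40 + R)/(-20 + u) (F(u, R) = (R + (-1*(-10) + 10*3))/(-20 + u) = (R + (10 + 30))/(-20 + u) = (R + 40)/(-20 + u) = (40 + R)/(-20 + u))
1/F(-86, -178) = 1/((40 - 178)/(-20 - 86)) = 1/(-138/(-106)) = 1/(-1/106*(-138)) = 1/(69/53) = 53/69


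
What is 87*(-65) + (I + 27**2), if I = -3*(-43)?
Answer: -4797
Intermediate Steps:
I = 129
87*(-65) + (I + 27**2) = 87*(-65) + (129 + 27**2) = -5655 + (129 + 729) = -5655 + 858 = -4797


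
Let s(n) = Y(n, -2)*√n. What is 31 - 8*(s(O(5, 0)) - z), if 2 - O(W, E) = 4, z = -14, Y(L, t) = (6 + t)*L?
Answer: -81 + 64*I*√2 ≈ -81.0 + 90.51*I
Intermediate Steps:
Y(L, t) = L*(6 + t)
O(W, E) = -2 (O(W, E) = 2 - 1*4 = 2 - 4 = -2)
s(n) = 4*n^(3/2) (s(n) = (n*(6 - 2))*√n = (n*4)*√n = (4*n)*√n = 4*n^(3/2))
31 - 8*(s(O(5, 0)) - z) = 31 - 8*(4*(-2)^(3/2) - 1*(-14)) = 31 - 8*(4*(-2*I*√2) + 14) = 31 - 8*(-8*I*√2 + 14) = 31 - 8*(14 - 8*I*√2) = 31 + (-112 + 64*I*√2) = -81 + 64*I*√2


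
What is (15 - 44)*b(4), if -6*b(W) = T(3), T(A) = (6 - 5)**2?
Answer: 29/6 ≈ 4.8333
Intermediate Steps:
T(A) = 1 (T(A) = 1**2 = 1)
b(W) = -1/6 (b(W) = -1/6*1 = -1/6)
(15 - 44)*b(4) = (15 - 44)*(-1/6) = -29*(-1/6) = 29/6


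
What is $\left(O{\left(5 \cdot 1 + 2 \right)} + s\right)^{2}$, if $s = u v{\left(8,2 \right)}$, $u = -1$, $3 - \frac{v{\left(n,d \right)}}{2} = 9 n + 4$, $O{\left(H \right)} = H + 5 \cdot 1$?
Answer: $24964$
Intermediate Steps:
$O{\left(H \right)} = 5 + H$ ($O{\left(H \right)} = H + 5 = 5 + H$)
$v{\left(n,d \right)} = -2 - 18 n$ ($v{\left(n,d \right)} = 6 - 2 \left(9 n + 4\right) = 6 - 2 \left(4 + 9 n\right) = 6 - \left(8 + 18 n\right) = -2 - 18 n$)
$s = 146$ ($s = - (-2 - 144) = \left(-1\right) \left(-146\right) = 146$)
$\left(O{\left(5 \cdot 1 + 2 \right)} + s\right)^{2} = \left(\left(5 + \left(5 \cdot 1 + 2\right)\right) + 146\right)^{2} = \left(\left(5 + \left(5 + 2\right)\right) + 146\right)^{2} = \left(\left(5 + 7\right) + 146\right)^{2} = \left(12 + 146\right)^{2} = 158^{2} = 24964$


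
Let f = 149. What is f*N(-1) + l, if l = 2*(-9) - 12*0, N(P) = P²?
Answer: 131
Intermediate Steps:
l = -18 (l = -18 + 0 = -18)
f*N(-1) + l = 149*(-1)² - 18 = 149*1 - 18 = 149 - 18 = 131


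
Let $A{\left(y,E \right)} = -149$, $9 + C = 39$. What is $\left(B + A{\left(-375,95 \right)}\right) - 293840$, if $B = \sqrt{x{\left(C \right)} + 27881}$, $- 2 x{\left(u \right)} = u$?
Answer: $-293989 + \sqrt{27866} \approx -2.9382 \cdot 10^{5}$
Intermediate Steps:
$C = 30$ ($C = -9 + 39 = 30$)
$x{\left(u \right)} = - \frac{u}{2}$
$B = \sqrt{27866}$ ($B = \sqrt{\left(- \frac{1}{2}\right) 30 + 27881} = \sqrt{-15 + 27881} = \sqrt{27866} \approx 166.93$)
$\left(B + A{\left(-375,95 \right)}\right) - 293840 = \left(\sqrt{27866} - 149\right) - 293840 = \left(-149 + \sqrt{27866}\right) - 293840 = -293989 + \sqrt{27866}$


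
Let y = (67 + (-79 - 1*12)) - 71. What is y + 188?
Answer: 93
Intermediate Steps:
y = -95 (y = (67 + (-79 - 12)) - 71 = (67 - 91) - 71 = -24 - 71 = -95)
y + 188 = -95 + 188 = 93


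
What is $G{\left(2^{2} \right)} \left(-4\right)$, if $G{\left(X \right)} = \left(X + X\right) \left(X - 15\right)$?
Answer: $352$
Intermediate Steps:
$G{\left(X \right)} = 2 X \left(-15 + X\right)$
$G{\left(2^{2} \right)} \left(-4\right) = 2 \cdot 2^{2} \left(-15 + 2^{2}\right) \left(-4\right) = 2 \cdot 4 \left(-15 + 4\right) \left(-4\right) = 2 \cdot 4 \left(-11\right) \left(-4\right) = \left(-88\right) \left(-4\right) = 352$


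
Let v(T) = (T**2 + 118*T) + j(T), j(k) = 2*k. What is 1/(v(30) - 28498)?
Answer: -1/23998 ≈ -4.1670e-5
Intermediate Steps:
v(T) = T**2 + 120*T (v(T) = (T**2 + 118*T) + 2*T = T**2 + 120*T)
1/(v(30) - 28498) = 1/(30*(120 + 30) - 28498) = 1/(30*150 - 28498) = 1/(4500 - 28498) = 1/(-23998) = -1/23998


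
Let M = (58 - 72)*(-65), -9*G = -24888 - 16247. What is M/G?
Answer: 1638/8227 ≈ 0.19910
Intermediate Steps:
G = 41135/9 (G = -(-24888 - 16247)/9 = -⅑*(-41135) = 41135/9 ≈ 4570.6)
M = 910 (M = -14*(-65) = 910)
M/G = 910/(41135/9) = 910*(9/41135) = 1638/8227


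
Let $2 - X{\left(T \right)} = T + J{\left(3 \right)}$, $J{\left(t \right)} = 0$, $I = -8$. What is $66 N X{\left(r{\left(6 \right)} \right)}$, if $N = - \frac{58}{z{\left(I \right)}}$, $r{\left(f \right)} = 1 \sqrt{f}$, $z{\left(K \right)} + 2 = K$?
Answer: $\frac{3828}{5} - \frac{1914 \sqrt{6}}{5} \approx -172.06$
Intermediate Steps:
$z{\left(K \right)} = -2 + K$
$r{\left(f \right)} = \sqrt{f}$
$X{\left(T \right)} = 2 - T$ ($X{\left(T \right)} = 2 - \left(T + 0\right) = 2 - T$)
$N = \frac{29}{5}$ ($N = - \frac{58}{-2 - 8} = - \frac{58}{-10} = \left(-58\right) \left(- \frac{1}{10}\right) = \frac{29}{5} \approx 5.8$)
$66 N X{\left(r{\left(6 \right)} \right)} = 66 \cdot \frac{29}{5} \left(2 - \sqrt{6}\right) = \frac{1914 \left(2 - \sqrt{6}\right)}{5} = \frac{3828}{5} - \frac{1914 \sqrt{6}}{5}$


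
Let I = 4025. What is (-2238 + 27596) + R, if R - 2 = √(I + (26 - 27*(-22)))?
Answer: 25360 + √4645 ≈ 25428.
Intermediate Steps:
R = 2 + √4645 (R = 2 + √(4025 + (26 - 27*(-22))) = 2 + √(4025 + (26 + 594)) = 2 + √(4025 + 620) = 2 + √4645 ≈ 70.154)
(-2238 + 27596) + R = (-2238 + 27596) + (2 + √4645) = 25358 + (2 + √4645) = 25360 + √4645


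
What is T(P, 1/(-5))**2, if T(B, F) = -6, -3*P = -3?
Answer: 36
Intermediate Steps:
P = 1 (P = -1/3*(-3) = 1)
T(P, 1/(-5))**2 = (-6)**2 = 36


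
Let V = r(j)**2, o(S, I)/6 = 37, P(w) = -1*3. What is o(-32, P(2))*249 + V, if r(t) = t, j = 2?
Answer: 55282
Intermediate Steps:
P(w) = -3
o(S, I) = 222 (o(S, I) = 6*37 = 222)
V = 4 (V = 2**2 = 4)
o(-32, P(2))*249 + V = 222*249 + 4 = 55278 + 4 = 55282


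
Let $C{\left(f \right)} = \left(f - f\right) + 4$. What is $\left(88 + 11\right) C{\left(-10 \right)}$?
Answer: $396$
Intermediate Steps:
$C{\left(f \right)} = 4$ ($C{\left(f \right)} = 0 + 4 = 4$)
$\left(88 + 11\right) C{\left(-10 \right)} = \left(88 + 11\right) 4 = 99 \cdot 4 = 396$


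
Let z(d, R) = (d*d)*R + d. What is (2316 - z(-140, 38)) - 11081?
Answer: -753425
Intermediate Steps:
z(d, R) = d + R*d**2 (z(d, R) = d**2*R + d = R*d**2 + d = d + R*d**2)
(2316 - z(-140, 38)) - 11081 = (2316 - (-140)*(1 + 38*(-140))) - 11081 = (2316 - (-140)*(1 - 5320)) - 11081 = (2316 - (-140)*(-5319)) - 11081 = (2316 - 1*744660) - 11081 = (2316 - 744660) - 11081 = -742344 - 11081 = -753425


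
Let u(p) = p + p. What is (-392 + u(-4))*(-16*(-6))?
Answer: -38400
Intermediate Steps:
u(p) = 2*p
(-392 + u(-4))*(-16*(-6)) = (-392 + 2*(-4))*(-16*(-6)) = (-392 - 8)*96 = -400*96 = -38400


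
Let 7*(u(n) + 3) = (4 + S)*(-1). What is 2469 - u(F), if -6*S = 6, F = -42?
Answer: 17307/7 ≈ 2472.4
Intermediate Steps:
S = -1 (S = -⅙*6 = -1)
u(n) = -24/7 (u(n) = -3 + ((4 - 1)*(-1))/7 = -3 + (3*(-1))/7 = -3 + (⅐)*(-3) = -3 - 3/7 = -24/7)
2469 - u(F) = 2469 - 1*(-24/7) = 2469 + 24/7 = 17307/7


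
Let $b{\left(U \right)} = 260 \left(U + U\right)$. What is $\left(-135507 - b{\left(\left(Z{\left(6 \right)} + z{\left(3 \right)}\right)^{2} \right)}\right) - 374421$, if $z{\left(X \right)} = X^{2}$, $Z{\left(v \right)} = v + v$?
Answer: $-739248$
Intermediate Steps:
$Z{\left(v \right)} = 2 v$
$b{\left(U \right)} = 520 U$ ($b{\left(U \right)} = 260 \cdot 2 U = 520 U$)
$\left(-135507 - b{\left(\left(Z{\left(6 \right)} + z{\left(3 \right)}\right)^{2} \right)}\right) - 374421 = \left(-135507 - 520 \left(2 \cdot 6 + 3^{2}\right)^{2}\right) - 374421 = \left(-135507 - 520 \left(12 + 9\right)^{2}\right) - 374421 = \left(-135507 - 520 \cdot 21^{2}\right) - 374421 = \left(-135507 - 520 \cdot 441\right) - 374421 = \left(-135507 - 229320\right) - 374421 = -364827 - 374421 = -739248$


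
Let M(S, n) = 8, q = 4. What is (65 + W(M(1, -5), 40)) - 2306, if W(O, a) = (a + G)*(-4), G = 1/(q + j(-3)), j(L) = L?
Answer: -2405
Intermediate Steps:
G = 1 (G = 1/(4 - 3) = 1/1 = 1)
W(O, a) = -4 - 4*a (W(O, a) = (a + 1)*(-4) = (1 + a)*(-4) = -4 - 4*a)
(65 + W(M(1, -5), 40)) - 2306 = (65 + (-4 - 4*40)) - 2306 = (65 + (-4 - 160)) - 2306 = (65 - 164) - 2306 = -99 - 2306 = -2405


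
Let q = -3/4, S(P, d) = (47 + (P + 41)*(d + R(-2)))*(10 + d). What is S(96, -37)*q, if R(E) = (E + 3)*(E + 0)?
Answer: -107244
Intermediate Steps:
R(E) = E*(3 + E) (R(E) = (3 + E)*E = E*(3 + E))
S(P, d) = (10 + d)*(47 + (-2 + d)*(41 + P)) (S(P, d) = (47 + (P + 41)*(d - 2*(3 - 2)))*(10 + d) = (47 + (41 + P)*(d - 2*1))*(10 + d) = (47 + (41 + P)*(d - 2))*(10 + d) = (47 + (41 + P)*(-2 + d))*(10 + d) = (47 + (-2 + d)*(41 + P))*(10 + d) = (10 + d)*(47 + (-2 + d)*(41 + P)))
q = -¾ (q = -3*¼ = -¾ ≈ -0.75000)
S(96, -37)*q = (-350 - 20*96 + 41*(-37)² + 375*(-37) + 96*(-37)² + 8*96*(-37))*(-¾) = (-350 - 1920 + 41*1369 - 13875 + 96*1369 - 28416)*(-¾) = (-350 - 1920 + 56129 - 13875 + 131424 - 28416)*(-¾) = 142992*(-¾) = -107244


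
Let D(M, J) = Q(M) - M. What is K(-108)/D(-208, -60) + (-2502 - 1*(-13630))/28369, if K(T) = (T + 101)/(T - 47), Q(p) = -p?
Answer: 717732023/1829233120 ≈ 0.39237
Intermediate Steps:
D(M, J) = -2*M (D(M, J) = -M - M = -2*M)
K(T) = (101 + T)/(-47 + T)
K(-108)/D(-208, -60) + (-2502 - 1*(-13630))/28369 = ((101 - 108)/(-47 - 108))/((-2*(-208))) + (-2502 - 1*(-13630))/28369 = (-7/(-155))/416 + (-2502 + 13630)*(1/28369) = -1/155*(-7)*(1/416) + 11128*(1/28369) = (7/155)*(1/416) + 11128/28369 = 7/64480 + 11128/28369 = 717732023/1829233120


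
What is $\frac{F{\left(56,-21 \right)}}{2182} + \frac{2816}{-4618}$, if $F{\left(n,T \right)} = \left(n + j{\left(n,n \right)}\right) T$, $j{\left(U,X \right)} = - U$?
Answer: $- \frac{1408}{2309} \approx -0.60979$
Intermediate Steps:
$F{\left(n,T \right)} = 0$ ($F{\left(n,T \right)} = \left(n - n\right) T = 0 T = 0$)
$\frac{F{\left(56,-21 \right)}}{2182} + \frac{2816}{-4618} = \frac{0}{2182} + \frac{2816}{-4618} = 0 \cdot \frac{1}{2182} + 2816 \left(- \frac{1}{4618}\right) = 0 - \frac{1408}{2309} = - \frac{1408}{2309}$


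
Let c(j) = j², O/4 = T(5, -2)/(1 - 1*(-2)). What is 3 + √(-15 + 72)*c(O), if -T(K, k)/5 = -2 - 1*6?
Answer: 3 + 25600*√57/9 ≈ 21478.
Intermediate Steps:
T(K, k) = 40 (T(K, k) = -5*(-2 - 1*6) = -5*(-2 - 6) = -5*(-8) = 40)
O = 160/3 (O = 4*(40/(1 - 1*(-2))) = 4*(40/(1 + 2)) = 4*(40/3) = 160/3 ≈ 53.333)
3 + √(-15 + 72)*c(O) = 3 + √(-15 + 72)*(160/3)² = 3 + √57*(25600/9) = 3 + 25600*√57/9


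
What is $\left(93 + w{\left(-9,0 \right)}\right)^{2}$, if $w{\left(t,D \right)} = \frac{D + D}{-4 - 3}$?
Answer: $8649$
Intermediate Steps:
$w{\left(t,D \right)} = - \frac{2 D}{7}$ ($w{\left(t,D \right)} = \frac{2 D}{-7} = 2 D \left(- \frac{1}{7}\right) = - \frac{2 D}{7}$)
$\left(93 + w{\left(-9,0 \right)}\right)^{2} = \left(93 - 0\right)^{2} = \left(93 + 0\right)^{2} = 93^{2} = 8649$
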